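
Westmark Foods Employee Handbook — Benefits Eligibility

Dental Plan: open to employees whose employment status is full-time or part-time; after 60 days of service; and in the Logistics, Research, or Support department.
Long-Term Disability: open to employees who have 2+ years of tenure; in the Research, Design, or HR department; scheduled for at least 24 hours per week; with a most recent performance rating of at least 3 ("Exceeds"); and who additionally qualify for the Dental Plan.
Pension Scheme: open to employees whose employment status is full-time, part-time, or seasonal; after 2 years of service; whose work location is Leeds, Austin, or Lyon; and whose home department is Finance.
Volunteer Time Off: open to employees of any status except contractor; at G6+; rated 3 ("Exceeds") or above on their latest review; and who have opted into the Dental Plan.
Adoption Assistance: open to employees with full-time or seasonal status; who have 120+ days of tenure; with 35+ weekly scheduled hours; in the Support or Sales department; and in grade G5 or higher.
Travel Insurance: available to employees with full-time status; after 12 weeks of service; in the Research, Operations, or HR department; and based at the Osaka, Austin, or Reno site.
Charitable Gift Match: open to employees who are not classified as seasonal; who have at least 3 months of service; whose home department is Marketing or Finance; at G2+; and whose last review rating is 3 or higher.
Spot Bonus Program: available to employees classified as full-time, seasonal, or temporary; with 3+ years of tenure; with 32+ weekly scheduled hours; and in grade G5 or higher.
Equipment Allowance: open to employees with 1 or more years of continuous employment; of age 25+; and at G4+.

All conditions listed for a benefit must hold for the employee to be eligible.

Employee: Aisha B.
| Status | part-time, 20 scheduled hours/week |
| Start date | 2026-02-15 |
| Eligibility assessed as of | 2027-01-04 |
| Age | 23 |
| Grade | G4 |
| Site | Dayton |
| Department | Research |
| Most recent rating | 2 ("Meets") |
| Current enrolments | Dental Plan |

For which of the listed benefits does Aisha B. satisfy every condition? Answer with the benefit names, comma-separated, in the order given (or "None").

Service from 2026-02-15 to 2027-01-04: 323 days.
Dental Plan — status part-time ✓; service 323 days ≥ 60 days ✓; dept Research ✓ → eligible.
Long-Term Disability — service 323 days < 2 years (≈730 days) ✗ → not eligible.
Pension Scheme — status part-time ✓; service 323 days < 2 years (≈730 days) ✗ → not eligible.
Volunteer Time Off — status part-time ✓ (not excluded); grade G4 < G6 ✗ → not eligible.
Adoption Assistance — status part-time ✗ (requires full-time or seasonal) → not eligible.
Travel Insurance — status part-time ✗ (requires full-time) → not eligible.
Charitable Gift Match — status part-time ✓ (not excluded); service 323 days ≥ 3 months (≈90 days) ✓; dept Research ✗ → not eligible.
Spot Bonus Program — status part-time ✗ (requires full-time, seasonal, or temporary) → not eligible.
Equipment Allowance — service 323 days < 1 year (≈365 days) ✗ → not eligible.

Dental Plan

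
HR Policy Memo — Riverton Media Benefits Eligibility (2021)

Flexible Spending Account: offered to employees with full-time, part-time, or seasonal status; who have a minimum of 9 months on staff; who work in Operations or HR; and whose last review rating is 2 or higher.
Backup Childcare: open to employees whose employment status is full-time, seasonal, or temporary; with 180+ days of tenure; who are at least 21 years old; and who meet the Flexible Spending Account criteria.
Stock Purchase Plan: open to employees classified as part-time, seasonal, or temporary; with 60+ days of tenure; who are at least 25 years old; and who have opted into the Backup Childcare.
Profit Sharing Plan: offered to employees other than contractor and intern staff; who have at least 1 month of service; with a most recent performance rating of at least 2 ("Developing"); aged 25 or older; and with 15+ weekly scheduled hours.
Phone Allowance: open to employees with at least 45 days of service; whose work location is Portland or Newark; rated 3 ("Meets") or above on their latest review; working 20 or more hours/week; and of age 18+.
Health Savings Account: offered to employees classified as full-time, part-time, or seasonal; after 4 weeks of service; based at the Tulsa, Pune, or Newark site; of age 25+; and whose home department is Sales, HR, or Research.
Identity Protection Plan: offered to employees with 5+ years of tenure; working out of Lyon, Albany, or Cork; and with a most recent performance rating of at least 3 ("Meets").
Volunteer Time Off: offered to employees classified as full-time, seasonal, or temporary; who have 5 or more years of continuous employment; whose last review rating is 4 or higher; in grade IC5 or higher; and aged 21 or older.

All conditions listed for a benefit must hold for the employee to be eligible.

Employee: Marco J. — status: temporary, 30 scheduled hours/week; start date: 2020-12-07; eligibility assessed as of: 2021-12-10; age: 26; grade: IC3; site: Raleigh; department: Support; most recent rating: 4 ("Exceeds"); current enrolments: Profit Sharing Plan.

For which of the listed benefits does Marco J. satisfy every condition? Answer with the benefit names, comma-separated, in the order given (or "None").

Service from 2020-12-07 to 2021-12-10: 368 days.
Flexible Spending Account — status temporary ✗ (requires full-time, part-time, or seasonal) → not eligible.
Backup Childcare — status temporary ✓; service 368 days ≥ 180 days ✓; age 26 ≥ 21 ✓; not eligible for Flexible Spending Account ✗ → not eligible.
Stock Purchase Plan — status temporary ✓; service 368 days ≥ 60 days ✓; age 26 ≥ 25 ✓; not enrolled in Backup Childcare ✗ → not eligible.
Profit Sharing Plan — status temporary ✓ (not excluded); service 368 days ≥ 1 month (≈30 days) ✓; rating 4 ≥ 2 ✓; age 26 ≥ 25 ✓; 30 hrs/wk ≥ 15 ✓ → eligible.
Phone Allowance — service 368 days ≥ 45 days ✓; site Raleigh ✗ (not Portland or Newark) → not eligible.
Health Savings Account — status temporary ✗ (requires full-time, part-time, or seasonal) → not eligible.
Identity Protection Plan — service 368 days < 5 years (≈1825 days) ✗ → not eligible.
Volunteer Time Off — status temporary ✓; service 368 days < 5 years (≈1825 days) ✗ → not eligible.

Profit Sharing Plan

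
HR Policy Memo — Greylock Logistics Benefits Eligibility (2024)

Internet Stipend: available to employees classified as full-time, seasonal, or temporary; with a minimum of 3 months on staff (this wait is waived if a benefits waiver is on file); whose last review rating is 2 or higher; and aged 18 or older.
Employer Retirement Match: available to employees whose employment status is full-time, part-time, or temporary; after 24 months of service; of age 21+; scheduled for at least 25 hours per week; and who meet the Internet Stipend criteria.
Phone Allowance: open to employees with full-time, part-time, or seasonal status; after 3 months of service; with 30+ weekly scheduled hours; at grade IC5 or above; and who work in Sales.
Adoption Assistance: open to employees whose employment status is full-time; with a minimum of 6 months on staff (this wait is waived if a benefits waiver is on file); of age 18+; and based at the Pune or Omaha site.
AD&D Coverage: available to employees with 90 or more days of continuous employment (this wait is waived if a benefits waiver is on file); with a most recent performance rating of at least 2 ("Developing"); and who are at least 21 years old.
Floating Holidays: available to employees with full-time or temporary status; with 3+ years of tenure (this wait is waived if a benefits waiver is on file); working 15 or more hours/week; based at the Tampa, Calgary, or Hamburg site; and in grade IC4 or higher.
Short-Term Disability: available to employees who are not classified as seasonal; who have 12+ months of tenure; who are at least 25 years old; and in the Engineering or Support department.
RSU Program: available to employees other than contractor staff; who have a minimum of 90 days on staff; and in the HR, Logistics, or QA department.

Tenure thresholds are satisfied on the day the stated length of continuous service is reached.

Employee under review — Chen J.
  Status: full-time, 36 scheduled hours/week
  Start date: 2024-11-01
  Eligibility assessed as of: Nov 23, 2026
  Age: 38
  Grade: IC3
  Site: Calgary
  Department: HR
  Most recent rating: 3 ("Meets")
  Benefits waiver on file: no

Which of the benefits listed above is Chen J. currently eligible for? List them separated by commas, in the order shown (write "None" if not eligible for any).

Internet Stipend, Employer Retirement Match, AD&D Coverage, RSU Program

Service from 2024-11-01 to Nov 23, 2026: 752 days.
Internet Stipend — status full-time ✓; no waiver, service 752 days ≥ 3 months (≈90 days) ✓; rating 3 ≥ 2 ✓; age 38 ≥ 18 ✓ → eligible.
Employer Retirement Match — status full-time ✓; service 752 days ≥ 24 months (≈720 days) ✓; age 38 ≥ 21 ✓; 36 hrs/wk ≥ 25 ✓; eligible for Internet Stipend ✓ → eligible.
Phone Allowance — status full-time ✓; service 752 days ≥ 3 months (≈90 days) ✓; 36 hrs/wk ≥ 30 ✓; grade IC3 < IC5 ✗ → not eligible.
Adoption Assistance — status full-time ✓; no waiver, service 752 days ≥ 6 months (≈180 days) ✓; age 38 ≥ 18 ✓; site Calgary ✗ (not Pune or Omaha) → not eligible.
AD&D Coverage — no waiver, service 752 days ≥ 90 days ✓; rating 3 ≥ 2 ✓; age 38 ≥ 21 ✓ → eligible.
Floating Holidays — status full-time ✓; no waiver, service 752 days < 3 years (≈1095 days) ✗ → not eligible.
Short-Term Disability — status full-time ✓ (not excluded); service 752 days ≥ 12 months (≈360 days) ✓; age 38 ≥ 25 ✓; dept HR ✗ → not eligible.
RSU Program — status full-time ✓ (not excluded); service 752 days ≥ 90 days ✓; dept HR ✓ → eligible.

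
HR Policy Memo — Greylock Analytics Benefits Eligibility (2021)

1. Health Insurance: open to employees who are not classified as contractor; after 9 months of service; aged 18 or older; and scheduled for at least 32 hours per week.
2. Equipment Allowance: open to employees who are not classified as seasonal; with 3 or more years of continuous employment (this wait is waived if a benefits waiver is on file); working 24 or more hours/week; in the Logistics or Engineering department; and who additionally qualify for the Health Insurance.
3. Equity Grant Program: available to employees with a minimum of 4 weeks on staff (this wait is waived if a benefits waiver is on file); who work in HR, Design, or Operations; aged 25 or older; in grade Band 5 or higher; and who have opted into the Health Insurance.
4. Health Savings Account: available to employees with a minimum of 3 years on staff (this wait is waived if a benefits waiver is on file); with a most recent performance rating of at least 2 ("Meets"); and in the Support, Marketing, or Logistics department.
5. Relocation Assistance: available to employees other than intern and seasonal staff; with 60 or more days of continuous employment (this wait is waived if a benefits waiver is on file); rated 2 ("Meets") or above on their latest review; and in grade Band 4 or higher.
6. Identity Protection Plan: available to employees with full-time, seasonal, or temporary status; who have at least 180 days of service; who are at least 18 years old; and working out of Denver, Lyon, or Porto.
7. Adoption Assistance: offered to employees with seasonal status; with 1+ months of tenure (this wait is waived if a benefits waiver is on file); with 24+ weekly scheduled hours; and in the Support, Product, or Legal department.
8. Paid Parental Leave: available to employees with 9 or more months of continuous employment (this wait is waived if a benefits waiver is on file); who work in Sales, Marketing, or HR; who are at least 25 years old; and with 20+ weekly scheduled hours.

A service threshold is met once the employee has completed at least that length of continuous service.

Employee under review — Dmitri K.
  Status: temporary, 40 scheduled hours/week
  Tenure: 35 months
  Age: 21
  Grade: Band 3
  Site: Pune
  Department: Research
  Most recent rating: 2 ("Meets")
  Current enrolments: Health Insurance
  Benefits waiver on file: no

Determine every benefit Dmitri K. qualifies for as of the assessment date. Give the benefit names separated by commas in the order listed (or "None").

Health Insurance

Health Insurance — status temporary ✓ (not excluded); service 35 months ≥ 9 months ✓; age 21 ≥ 18 ✓; 40 hrs/wk ≥ 32 ✓ → eligible.
Equipment Allowance — status temporary ✓ (not excluded); no waiver, service 35 months < 3 years (≈1095 days) ✗ → not eligible.
Equity Grant Program — no waiver, service 35 months ≥ 4 weeks (≈28 days) ✓; dept Research ✗ → not eligible.
Health Savings Account — no waiver, service 35 months < 3 years (≈1095 days) ✗ → not eligible.
Relocation Assistance — status temporary ✓ (not excluded); no waiver, service 35 months ≥ 60 days ✓; rating 2 ≥ 2 ✓; grade Band 3 < Band 4 ✗ → not eligible.
Identity Protection Plan — status temporary ✓; service 35 months ≥ 180 days ✓; age 21 ≥ 18 ✓; site Pune ✗ (not Denver, Lyon, or Porto) → not eligible.
Adoption Assistance — status temporary ✗ (requires seasonal) → not eligible.
Paid Parental Leave — no waiver, service 35 months ≥ 9 months ✓; dept Research ✗ → not eligible.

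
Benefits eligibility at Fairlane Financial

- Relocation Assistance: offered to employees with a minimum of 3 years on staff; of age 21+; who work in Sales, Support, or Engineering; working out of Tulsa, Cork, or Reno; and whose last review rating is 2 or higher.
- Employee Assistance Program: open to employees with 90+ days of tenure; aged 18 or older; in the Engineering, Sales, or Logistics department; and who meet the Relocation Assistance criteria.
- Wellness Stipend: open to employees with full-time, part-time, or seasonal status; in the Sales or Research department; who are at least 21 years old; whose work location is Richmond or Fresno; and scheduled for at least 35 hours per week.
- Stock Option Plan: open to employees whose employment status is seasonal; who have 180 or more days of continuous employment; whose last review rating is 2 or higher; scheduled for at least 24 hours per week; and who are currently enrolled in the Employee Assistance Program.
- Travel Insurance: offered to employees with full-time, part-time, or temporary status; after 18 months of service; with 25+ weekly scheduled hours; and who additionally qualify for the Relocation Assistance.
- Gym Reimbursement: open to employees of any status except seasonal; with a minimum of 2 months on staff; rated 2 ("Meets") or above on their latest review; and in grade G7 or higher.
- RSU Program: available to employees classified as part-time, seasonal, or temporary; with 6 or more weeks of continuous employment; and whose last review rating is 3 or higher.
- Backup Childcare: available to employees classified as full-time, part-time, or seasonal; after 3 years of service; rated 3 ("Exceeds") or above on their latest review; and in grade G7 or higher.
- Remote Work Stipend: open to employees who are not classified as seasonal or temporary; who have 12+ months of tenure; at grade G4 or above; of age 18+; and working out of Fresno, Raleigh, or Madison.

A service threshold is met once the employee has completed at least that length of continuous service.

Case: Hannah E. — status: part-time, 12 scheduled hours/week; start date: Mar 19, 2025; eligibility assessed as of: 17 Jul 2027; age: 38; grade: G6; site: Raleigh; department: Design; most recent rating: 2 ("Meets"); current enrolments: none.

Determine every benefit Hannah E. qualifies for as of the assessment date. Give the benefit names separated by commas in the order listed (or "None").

Remote Work Stipend

Service from Mar 19, 2025 to 17 Jul 2027: 850 days.
Relocation Assistance — service 850 days < 3 years (≈1095 days) ✗ → not eligible.
Employee Assistance Program — service 850 days ≥ 90 days ✓; age 38 ≥ 18 ✓; dept Design ✗ → not eligible.
Wellness Stipend — status part-time ✓; dept Design ✗ → not eligible.
Stock Option Plan — status part-time ✗ (requires seasonal) → not eligible.
Travel Insurance — status part-time ✓; service 850 days ≥ 18 months (≈540 days) ✓; 12 hrs/wk < 25 ✗ → not eligible.
Gym Reimbursement — status part-time ✓ (not excluded); service 850 days ≥ 2 months (≈60 days) ✓; rating 2 ≥ 2 ✓; grade G6 < G7 ✗ → not eligible.
RSU Program — status part-time ✓; service 850 days ≥ 6 weeks (≈42 days) ✓; rating 2 < 3 ✗ → not eligible.
Backup Childcare — status part-time ✓; service 850 days < 3 years (≈1095 days) ✗ → not eligible.
Remote Work Stipend — status part-time ✓ (not excluded); service 850 days ≥ 12 months (≈360 days) ✓; grade G6 ≥ G4 ✓; age 38 ≥ 18 ✓; site Raleigh ✓ → eligible.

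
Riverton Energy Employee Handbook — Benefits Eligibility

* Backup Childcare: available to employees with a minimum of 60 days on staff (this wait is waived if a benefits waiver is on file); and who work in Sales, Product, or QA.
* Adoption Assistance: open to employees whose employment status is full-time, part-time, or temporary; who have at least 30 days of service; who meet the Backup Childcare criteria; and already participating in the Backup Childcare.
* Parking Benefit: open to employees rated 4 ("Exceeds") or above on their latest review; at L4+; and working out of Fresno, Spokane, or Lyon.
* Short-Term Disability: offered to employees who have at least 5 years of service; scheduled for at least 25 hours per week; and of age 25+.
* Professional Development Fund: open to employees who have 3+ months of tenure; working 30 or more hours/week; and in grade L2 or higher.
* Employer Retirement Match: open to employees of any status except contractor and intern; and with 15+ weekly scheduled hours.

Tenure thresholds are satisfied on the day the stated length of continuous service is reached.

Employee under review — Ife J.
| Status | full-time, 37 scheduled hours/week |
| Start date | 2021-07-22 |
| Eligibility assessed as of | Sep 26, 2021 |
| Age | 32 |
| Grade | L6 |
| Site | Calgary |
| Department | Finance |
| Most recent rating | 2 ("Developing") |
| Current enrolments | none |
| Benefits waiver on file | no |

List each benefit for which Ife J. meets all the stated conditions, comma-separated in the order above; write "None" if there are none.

Service from 2021-07-22 to Sep 26, 2021: 66 days.
Backup Childcare — no waiver, service 66 days ≥ 60 days ✓; dept Finance ✗ → not eligible.
Adoption Assistance — status full-time ✓; service 66 days ≥ 30 days ✓; not eligible for Backup Childcare ✗ → not eligible.
Parking Benefit — rating 2 < 4 ✗ → not eligible.
Short-Term Disability — service 66 days < 5 years (≈1825 days) ✗ → not eligible.
Professional Development Fund — service 66 days < 3 months (≈90 days) ✗ → not eligible.
Employer Retirement Match — status full-time ✓ (not excluded); 37 hrs/wk ≥ 15 ✓ → eligible.

Employer Retirement Match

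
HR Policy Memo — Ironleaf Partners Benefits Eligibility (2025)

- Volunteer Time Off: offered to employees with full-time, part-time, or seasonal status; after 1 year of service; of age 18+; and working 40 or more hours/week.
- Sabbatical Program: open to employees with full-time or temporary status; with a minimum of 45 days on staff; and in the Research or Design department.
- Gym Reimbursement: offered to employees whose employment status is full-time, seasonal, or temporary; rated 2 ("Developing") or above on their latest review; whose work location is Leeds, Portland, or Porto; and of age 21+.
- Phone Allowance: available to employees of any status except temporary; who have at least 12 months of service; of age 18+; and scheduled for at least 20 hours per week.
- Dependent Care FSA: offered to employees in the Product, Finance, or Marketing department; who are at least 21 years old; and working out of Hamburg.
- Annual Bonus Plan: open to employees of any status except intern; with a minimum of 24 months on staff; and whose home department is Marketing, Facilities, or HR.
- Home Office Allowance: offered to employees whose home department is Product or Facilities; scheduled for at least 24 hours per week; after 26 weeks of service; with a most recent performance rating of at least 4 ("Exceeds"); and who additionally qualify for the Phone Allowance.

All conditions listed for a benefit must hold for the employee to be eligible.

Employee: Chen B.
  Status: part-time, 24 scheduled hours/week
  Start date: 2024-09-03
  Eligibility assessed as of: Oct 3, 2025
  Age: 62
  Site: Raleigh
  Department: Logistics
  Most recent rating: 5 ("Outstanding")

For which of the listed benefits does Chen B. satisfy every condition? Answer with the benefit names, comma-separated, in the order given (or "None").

Phone Allowance

Service from 2024-09-03 to Oct 3, 2025: 395 days.
Volunteer Time Off — status part-time ✓; service 395 days ≥ 1 year (≈365 days) ✓; age 62 ≥ 18 ✓; 24 hrs/wk < 40 ✗ → not eligible.
Sabbatical Program — status part-time ✗ (requires full-time or temporary) → not eligible.
Gym Reimbursement — status part-time ✗ (requires full-time, seasonal, or temporary) → not eligible.
Phone Allowance — status part-time ✓ (not excluded); service 395 days ≥ 12 months (≈360 days) ✓; age 62 ≥ 18 ✓; 24 hrs/wk ≥ 20 ✓ → eligible.
Dependent Care FSA — dept Logistics ✗ → not eligible.
Annual Bonus Plan — status part-time ✓ (not excluded); service 395 days < 24 months (≈720 days) ✗ → not eligible.
Home Office Allowance — dept Logistics ✗ → not eligible.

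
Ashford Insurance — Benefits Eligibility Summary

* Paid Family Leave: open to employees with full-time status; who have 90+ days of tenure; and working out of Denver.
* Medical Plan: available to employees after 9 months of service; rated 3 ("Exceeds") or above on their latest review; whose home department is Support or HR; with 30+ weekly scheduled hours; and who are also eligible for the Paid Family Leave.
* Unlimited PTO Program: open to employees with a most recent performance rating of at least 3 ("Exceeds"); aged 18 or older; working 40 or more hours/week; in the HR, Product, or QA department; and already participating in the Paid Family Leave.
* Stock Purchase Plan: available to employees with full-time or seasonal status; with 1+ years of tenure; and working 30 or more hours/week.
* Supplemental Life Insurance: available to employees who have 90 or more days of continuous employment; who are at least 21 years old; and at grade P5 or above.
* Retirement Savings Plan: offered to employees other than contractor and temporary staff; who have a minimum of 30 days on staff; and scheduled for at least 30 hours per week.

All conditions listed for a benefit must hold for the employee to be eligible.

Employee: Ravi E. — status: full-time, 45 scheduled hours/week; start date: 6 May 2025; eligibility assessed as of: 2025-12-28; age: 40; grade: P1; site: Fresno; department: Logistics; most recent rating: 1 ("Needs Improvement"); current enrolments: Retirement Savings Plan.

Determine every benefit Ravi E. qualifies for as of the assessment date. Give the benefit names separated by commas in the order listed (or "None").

Retirement Savings Plan

Service from 6 May 2025 to 2025-12-28: 236 days.
Paid Family Leave — status full-time ✓; service 236 days ≥ 90 days ✓; site Fresno ✗ (not Denver) → not eligible.
Medical Plan — service 236 days < 9 months (≈270 days) ✗ → not eligible.
Unlimited PTO Program — rating 1 < 3 ✗ → not eligible.
Stock Purchase Plan — status full-time ✓; service 236 days < 1 year (≈365 days) ✗ → not eligible.
Supplemental Life Insurance — service 236 days ≥ 90 days ✓; age 40 ≥ 21 ✓; grade P1 < P5 ✗ → not eligible.
Retirement Savings Plan — status full-time ✓ (not excluded); service 236 days ≥ 30 days ✓; 45 hrs/wk ≥ 30 ✓ → eligible.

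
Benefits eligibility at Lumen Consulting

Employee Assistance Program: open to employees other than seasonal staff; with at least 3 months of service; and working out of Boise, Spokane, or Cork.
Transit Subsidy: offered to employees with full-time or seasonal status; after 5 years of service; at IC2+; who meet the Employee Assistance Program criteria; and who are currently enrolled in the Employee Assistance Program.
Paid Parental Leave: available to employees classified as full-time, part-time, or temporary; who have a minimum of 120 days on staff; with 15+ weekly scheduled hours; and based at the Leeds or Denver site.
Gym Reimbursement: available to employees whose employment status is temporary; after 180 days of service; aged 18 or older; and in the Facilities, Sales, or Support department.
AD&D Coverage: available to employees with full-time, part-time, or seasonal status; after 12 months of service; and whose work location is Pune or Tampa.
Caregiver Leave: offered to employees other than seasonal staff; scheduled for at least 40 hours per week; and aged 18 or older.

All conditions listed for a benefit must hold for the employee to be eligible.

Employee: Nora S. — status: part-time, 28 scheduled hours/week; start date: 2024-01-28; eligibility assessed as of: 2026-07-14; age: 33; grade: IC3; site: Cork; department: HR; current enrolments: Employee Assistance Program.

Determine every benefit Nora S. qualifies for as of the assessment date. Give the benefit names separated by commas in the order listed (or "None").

Employee Assistance Program

Service from 2024-01-28 to 2026-07-14: 898 days.
Employee Assistance Program — status part-time ✓ (not excluded); service 898 days ≥ 3 months (≈90 days) ✓; site Cork ✓ → eligible.
Transit Subsidy — status part-time ✗ (requires full-time or seasonal) → not eligible.
Paid Parental Leave — status part-time ✓; service 898 days ≥ 120 days ✓; 28 hrs/wk ≥ 15 ✓; site Cork ✗ (not Leeds or Denver) → not eligible.
Gym Reimbursement — status part-time ✗ (requires temporary) → not eligible.
AD&D Coverage — status part-time ✓; service 898 days ≥ 12 months (≈360 days) ✓; site Cork ✗ (not Pune or Tampa) → not eligible.
Caregiver Leave — status part-time ✓ (not excluded); 28 hrs/wk < 40 ✗ → not eligible.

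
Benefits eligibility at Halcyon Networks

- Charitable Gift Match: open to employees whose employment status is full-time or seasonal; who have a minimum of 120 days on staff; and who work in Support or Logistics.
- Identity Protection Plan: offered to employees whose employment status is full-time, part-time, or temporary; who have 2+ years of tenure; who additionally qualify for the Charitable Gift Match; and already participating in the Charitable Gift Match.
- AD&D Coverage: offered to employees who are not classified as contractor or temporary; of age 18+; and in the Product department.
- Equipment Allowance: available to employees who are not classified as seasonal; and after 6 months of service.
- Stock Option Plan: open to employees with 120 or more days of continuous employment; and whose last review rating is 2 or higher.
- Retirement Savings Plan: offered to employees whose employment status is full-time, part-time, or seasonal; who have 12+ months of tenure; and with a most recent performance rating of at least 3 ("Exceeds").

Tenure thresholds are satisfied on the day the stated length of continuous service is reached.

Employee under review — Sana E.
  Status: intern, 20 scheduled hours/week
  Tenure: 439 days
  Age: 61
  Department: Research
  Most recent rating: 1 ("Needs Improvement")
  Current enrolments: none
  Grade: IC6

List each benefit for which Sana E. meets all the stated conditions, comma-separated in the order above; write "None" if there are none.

Equipment Allowance

Charitable Gift Match — status intern ✗ (requires full-time or seasonal) → not eligible.
Identity Protection Plan — status intern ✗ (requires full-time, part-time, or temporary) → not eligible.
AD&D Coverage — status intern ✓ (not excluded); age 61 ≥ 18 ✓; dept Research ✗ → not eligible.
Equipment Allowance — status intern ✓ (not excluded); service 439 days ≥ 6 months (≈180 days) ✓ → eligible.
Stock Option Plan — service 439 days ≥ 120 days ✓; rating 1 < 2 ✗ → not eligible.
Retirement Savings Plan — status intern ✗ (requires full-time, part-time, or seasonal) → not eligible.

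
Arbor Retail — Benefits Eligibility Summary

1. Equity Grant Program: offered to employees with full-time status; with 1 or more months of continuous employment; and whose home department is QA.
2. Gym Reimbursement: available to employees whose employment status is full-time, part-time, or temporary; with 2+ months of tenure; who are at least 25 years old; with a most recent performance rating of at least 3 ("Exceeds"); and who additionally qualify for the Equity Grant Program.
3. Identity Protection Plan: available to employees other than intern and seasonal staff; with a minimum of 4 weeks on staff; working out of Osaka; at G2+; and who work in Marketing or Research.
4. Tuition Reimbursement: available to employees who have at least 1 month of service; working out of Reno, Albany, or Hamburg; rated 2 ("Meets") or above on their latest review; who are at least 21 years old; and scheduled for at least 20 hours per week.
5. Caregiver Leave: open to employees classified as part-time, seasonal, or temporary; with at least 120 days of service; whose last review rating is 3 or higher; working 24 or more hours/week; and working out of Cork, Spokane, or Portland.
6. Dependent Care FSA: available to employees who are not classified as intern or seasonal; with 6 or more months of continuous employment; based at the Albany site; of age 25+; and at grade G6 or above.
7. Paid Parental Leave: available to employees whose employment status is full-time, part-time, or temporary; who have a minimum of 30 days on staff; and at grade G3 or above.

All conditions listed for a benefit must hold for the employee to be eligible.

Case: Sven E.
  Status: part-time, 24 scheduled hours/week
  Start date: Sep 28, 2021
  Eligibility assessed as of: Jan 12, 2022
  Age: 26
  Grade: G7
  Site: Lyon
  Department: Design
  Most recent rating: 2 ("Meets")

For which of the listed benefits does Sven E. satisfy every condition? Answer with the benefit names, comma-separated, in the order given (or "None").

Paid Parental Leave

Service from Sep 28, 2021 to Jan 12, 2022: 106 days.
Equity Grant Program — status part-time ✗ (requires full-time) → not eligible.
Gym Reimbursement — status part-time ✓; service 106 days ≥ 2 months (≈60 days) ✓; age 26 ≥ 25 ✓; rating 2 < 3 ✗ → not eligible.
Identity Protection Plan — status part-time ✓ (not excluded); service 106 days ≥ 4 weeks (≈28 days) ✓; site Lyon ✗ (not Osaka) → not eligible.
Tuition Reimbursement — service 106 days ≥ 1 month (≈30 days) ✓; site Lyon ✗ (not Reno, Albany, or Hamburg) → not eligible.
Caregiver Leave — status part-time ✓; service 106 days < 120 days ✗ → not eligible.
Dependent Care FSA — status part-time ✓ (not excluded); service 106 days < 6 months (≈180 days) ✗ → not eligible.
Paid Parental Leave — status part-time ✓; service 106 days ≥ 30 days ✓; grade G7 ≥ G3 ✓ → eligible.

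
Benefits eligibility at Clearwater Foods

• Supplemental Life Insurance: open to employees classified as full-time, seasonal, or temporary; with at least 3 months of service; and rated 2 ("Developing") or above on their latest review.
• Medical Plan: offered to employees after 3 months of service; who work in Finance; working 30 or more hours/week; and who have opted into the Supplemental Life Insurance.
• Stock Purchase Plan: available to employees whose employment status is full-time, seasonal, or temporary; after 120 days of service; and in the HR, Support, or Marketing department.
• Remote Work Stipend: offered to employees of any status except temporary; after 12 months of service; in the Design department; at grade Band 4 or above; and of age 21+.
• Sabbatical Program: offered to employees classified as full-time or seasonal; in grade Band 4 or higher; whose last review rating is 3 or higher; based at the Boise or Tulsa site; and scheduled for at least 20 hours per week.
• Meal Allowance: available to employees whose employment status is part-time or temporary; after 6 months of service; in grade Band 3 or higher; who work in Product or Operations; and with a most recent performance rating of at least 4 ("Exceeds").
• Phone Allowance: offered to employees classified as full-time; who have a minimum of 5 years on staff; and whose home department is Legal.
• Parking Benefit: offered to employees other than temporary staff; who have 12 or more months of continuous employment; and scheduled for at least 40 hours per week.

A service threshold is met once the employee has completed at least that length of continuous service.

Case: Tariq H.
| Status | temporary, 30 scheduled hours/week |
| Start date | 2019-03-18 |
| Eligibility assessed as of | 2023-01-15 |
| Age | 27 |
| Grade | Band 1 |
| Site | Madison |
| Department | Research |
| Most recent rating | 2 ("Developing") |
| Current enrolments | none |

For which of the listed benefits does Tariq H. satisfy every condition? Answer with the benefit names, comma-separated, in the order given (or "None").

Supplemental Life Insurance

Service from 2019-03-18 to 2023-01-15: 1399 days.
Supplemental Life Insurance — status temporary ✓; service 1399 days ≥ 3 months (≈90 days) ✓; rating 2 ≥ 2 ✓ → eligible.
Medical Plan — service 1399 days ≥ 3 months (≈90 days) ✓; dept Research ✗ → not eligible.
Stock Purchase Plan — status temporary ✓; service 1399 days ≥ 120 days ✓; dept Research ✗ → not eligible.
Remote Work Stipend — status temporary ✗ (excluded) → not eligible.
Sabbatical Program — status temporary ✗ (requires full-time or seasonal) → not eligible.
Meal Allowance — status temporary ✓; service 1399 days ≥ 6 months (≈180 days) ✓; grade Band 1 < Band 3 ✗ → not eligible.
Phone Allowance — status temporary ✗ (requires full-time) → not eligible.
Parking Benefit — status temporary ✗ (excluded) → not eligible.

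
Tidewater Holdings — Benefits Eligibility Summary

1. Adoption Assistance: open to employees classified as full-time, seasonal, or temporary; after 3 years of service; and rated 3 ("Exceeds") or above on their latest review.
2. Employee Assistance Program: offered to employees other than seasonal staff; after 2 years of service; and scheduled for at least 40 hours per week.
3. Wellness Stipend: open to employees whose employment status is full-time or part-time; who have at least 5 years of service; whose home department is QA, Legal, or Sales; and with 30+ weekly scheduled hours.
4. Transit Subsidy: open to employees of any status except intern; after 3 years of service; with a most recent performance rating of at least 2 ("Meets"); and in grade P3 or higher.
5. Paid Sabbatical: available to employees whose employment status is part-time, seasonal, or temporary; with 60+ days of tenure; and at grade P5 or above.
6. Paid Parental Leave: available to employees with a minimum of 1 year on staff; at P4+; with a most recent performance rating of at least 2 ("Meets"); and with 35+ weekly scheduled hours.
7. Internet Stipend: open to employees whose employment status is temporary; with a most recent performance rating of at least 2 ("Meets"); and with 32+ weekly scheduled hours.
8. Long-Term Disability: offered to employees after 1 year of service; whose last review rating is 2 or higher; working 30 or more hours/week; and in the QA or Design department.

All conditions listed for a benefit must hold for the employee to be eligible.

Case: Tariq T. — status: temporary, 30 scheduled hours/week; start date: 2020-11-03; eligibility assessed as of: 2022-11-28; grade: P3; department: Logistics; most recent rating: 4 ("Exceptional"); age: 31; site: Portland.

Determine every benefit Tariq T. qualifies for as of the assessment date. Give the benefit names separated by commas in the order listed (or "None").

None

Service from 2020-11-03 to 2022-11-28: 755 days.
Adoption Assistance — status temporary ✓; service 755 days < 3 years (≈1095 days) ✗ → not eligible.
Employee Assistance Program — status temporary ✓ (not excluded); service 755 days ≥ 2 years (≈730 days) ✓; 30 hrs/wk < 40 ✗ → not eligible.
Wellness Stipend — status temporary ✗ (requires full-time or part-time) → not eligible.
Transit Subsidy — status temporary ✓ (not excluded); service 755 days < 3 years (≈1095 days) ✗ → not eligible.
Paid Sabbatical — status temporary ✓; service 755 days ≥ 60 days ✓; grade P3 < P5 ✗ → not eligible.
Paid Parental Leave — service 755 days ≥ 1 year (≈365 days) ✓; grade P3 < P4 ✗ → not eligible.
Internet Stipend — status temporary ✓; rating 4 ≥ 2 ✓; 30 hrs/wk < 32 ✗ → not eligible.
Long-Term Disability — service 755 days ≥ 1 year (≈365 days) ✓; rating 4 ≥ 2 ✓; 30 hrs/wk ≥ 30 ✓; dept Logistics ✗ → not eligible.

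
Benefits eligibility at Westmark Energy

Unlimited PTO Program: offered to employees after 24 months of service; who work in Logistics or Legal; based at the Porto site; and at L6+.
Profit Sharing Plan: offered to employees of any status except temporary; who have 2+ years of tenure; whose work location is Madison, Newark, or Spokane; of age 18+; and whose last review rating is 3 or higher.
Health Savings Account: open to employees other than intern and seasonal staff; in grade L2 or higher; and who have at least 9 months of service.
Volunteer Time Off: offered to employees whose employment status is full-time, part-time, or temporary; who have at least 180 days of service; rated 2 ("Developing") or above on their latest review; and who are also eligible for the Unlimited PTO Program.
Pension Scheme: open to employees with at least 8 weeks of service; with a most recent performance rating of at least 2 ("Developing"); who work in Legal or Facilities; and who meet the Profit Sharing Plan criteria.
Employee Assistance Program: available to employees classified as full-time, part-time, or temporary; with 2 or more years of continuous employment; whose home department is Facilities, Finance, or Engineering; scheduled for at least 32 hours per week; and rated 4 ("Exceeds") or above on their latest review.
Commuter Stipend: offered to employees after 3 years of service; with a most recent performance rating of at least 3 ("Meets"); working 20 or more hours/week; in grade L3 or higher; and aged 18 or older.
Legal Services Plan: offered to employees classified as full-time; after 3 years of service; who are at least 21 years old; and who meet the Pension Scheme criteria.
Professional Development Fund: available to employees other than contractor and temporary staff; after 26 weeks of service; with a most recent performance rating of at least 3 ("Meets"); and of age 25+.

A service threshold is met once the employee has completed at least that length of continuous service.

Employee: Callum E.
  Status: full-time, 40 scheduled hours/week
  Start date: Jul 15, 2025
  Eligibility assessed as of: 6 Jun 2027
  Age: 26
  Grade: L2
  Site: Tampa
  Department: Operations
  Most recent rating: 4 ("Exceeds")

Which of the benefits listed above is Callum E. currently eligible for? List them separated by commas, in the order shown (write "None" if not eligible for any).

Service from Jul 15, 2025 to 6 Jun 2027: 691 days.
Unlimited PTO Program — service 691 days < 24 months (≈720 days) ✗ → not eligible.
Profit Sharing Plan — status full-time ✓ (not excluded); service 691 days < 2 years (≈730 days) ✗ → not eligible.
Health Savings Account — status full-time ✓ (not excluded); grade L2 ≥ L2 ✓; service 691 days ≥ 9 months (≈270 days) ✓ → eligible.
Volunteer Time Off — status full-time ✓; service 691 days ≥ 180 days ✓; rating 4 ≥ 2 ✓; not eligible for Unlimited PTO Program ✗ → not eligible.
Pension Scheme — service 691 days ≥ 8 weeks (≈56 days) ✓; rating 4 ≥ 2 ✓; dept Operations ✗ → not eligible.
Employee Assistance Program — status full-time ✓; service 691 days < 2 years (≈730 days) ✗ → not eligible.
Commuter Stipend — service 691 days < 3 years (≈1095 days) ✗ → not eligible.
Legal Services Plan — status full-time ✓; service 691 days < 3 years (≈1095 days) ✗ → not eligible.
Professional Development Fund — status full-time ✓ (not excluded); service 691 days ≥ 26 weeks (≈182 days) ✓; rating 4 ≥ 3 ✓; age 26 ≥ 25 ✓ → eligible.

Health Savings Account, Professional Development Fund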